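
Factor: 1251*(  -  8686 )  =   - 2^1 * 3^2 * 43^1*101^1*139^1 =- 10866186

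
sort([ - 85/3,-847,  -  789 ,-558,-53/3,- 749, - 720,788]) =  [ - 847, - 789, - 749, - 720, - 558, - 85/3,-53/3, 788 ] 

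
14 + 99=113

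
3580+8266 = 11846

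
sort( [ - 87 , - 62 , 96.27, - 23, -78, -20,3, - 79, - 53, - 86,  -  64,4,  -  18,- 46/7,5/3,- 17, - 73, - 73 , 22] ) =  [ - 87 , - 86,-79,-78, - 73, - 73 ,  -  64,- 62 , - 53 , - 23, - 20, - 18,-17, - 46/7, 5/3,  3,4, 22, 96.27]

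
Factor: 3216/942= 2^3*67^1*157^( - 1 ) = 536/157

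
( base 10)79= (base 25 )34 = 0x4F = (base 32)2f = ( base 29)2L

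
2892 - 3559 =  - 667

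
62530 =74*845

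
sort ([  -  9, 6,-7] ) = [  -  9, - 7, 6]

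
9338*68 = 634984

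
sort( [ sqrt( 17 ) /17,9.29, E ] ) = [ sqrt(17)/17, E,9.29]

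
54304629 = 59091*919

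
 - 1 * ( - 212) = 212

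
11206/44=5603/22 = 254.68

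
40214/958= 20107/479= 41.98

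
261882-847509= - 585627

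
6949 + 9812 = 16761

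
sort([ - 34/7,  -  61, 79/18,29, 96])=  [-61,  -  34/7,79/18,29,  96]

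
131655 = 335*393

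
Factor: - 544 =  - 2^5*17^1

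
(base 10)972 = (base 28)16k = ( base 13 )59a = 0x3CC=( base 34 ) sk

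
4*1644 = 6576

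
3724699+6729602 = 10454301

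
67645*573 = 38760585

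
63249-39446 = 23803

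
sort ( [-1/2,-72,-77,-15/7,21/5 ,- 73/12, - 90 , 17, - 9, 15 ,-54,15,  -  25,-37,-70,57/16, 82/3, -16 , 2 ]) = [ - 90, - 77 , - 72,-70 ,-54, - 37, - 25, - 16, -9, - 73/12,  -  15/7,  -  1/2, 2,57/16, 21/5, 15,15, 17,82/3 ] 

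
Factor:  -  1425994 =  - 2^1*17^1*41941^1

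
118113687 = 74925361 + 43188326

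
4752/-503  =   - 10 + 278/503 = - 9.45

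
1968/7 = 281 + 1/7 = 281.14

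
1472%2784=1472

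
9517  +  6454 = 15971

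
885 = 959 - 74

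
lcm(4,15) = 60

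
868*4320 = 3749760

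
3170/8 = 396 + 1/4 = 396.25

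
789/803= 789/803=   0.98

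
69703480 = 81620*854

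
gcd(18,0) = 18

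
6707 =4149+2558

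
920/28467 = 920/28467 = 0.03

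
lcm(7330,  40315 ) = 80630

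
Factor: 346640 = 2^4 * 5^1*7^1*619^1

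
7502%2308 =578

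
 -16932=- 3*5644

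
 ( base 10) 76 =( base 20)3g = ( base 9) 84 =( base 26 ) 2o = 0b1001100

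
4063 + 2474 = 6537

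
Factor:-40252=- 2^2*29^1*347^1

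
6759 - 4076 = 2683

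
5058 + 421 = 5479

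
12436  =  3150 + 9286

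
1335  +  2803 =4138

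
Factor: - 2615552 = - 2^8*17^1*601^1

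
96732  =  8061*12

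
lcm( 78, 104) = 312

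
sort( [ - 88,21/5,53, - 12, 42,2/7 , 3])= [ - 88,  -  12,  2/7,3,  21/5,42,53 ]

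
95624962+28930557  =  124555519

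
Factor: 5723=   59^1* 97^1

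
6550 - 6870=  - 320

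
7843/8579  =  341/373 = 0.91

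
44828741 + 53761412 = 98590153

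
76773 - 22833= 53940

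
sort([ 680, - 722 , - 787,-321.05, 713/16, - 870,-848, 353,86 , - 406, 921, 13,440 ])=[ - 870, - 848, - 787 , - 722, - 406, - 321.05, 13 , 713/16, 86, 353,440, 680,921 ]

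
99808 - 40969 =58839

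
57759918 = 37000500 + 20759418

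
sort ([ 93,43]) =[43,93]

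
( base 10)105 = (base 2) 1101001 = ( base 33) 36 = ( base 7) 210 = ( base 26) 41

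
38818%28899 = 9919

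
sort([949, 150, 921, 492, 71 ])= [71,150, 492, 921,949]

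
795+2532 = 3327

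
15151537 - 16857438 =-1705901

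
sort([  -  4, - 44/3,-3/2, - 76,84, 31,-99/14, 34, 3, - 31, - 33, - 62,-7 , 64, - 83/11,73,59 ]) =[-76 , - 62, - 33,  -  31, - 44/3, - 83/11, - 99/14,-7,-4, - 3/2,3,  31,34, 59,64, 73, 84 ]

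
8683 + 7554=16237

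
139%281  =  139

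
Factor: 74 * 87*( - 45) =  - 2^1*3^3*5^1* 29^1* 37^1 = -289710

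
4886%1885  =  1116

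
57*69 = 3933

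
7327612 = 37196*197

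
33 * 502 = 16566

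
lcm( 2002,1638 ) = 18018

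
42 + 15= 57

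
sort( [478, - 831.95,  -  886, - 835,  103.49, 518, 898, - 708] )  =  [ - 886,  -  835 , - 831.95,- 708, 103.49,478, 518,  898 ] 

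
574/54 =10 + 17/27 = 10.63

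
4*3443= 13772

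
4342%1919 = 504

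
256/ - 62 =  - 5+27/31 = - 4.13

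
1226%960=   266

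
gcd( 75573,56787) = 3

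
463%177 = 109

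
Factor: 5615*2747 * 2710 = 41800137550=2^1*5^2*41^1* 67^1*271^1*1123^1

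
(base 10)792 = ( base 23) 1BA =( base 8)1430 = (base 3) 1002100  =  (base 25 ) 16h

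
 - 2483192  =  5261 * (-472)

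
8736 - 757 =7979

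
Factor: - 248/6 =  - 2^2*3^ (-1)*31^1 = -124/3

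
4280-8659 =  - 4379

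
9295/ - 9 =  - 9295/9= -1032.78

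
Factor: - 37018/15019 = -2^1 * 23^ (-1 ) * 83^1*223^1 * 653^(  -  1 ) 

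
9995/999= 10  +  5/999 = 10.01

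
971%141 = 125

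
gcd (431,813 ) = 1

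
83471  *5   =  417355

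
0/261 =0 = 0.00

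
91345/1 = 91345 =91345.00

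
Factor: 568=2^3*71^1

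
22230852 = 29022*766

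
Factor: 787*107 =84209 = 107^1 * 787^1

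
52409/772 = 52409/772 = 67.89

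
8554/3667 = 2 + 1220/3667 = 2.33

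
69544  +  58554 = 128098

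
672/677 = 672/677= 0.99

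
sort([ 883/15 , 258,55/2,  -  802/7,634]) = [ - 802/7, 55/2, 883/15,  258, 634]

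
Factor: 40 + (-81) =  - 41  =  -41^1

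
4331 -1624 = 2707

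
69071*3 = 207213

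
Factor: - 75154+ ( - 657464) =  - 2^1*3^3* 13567^1 = - 732618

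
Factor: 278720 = 2^6*5^1*13^1 * 67^1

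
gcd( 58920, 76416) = 24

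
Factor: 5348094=2^1*3^1*891349^1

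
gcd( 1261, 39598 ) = 13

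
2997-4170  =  - 1173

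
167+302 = 469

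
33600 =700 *48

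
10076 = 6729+3347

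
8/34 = 4/17 = 0.24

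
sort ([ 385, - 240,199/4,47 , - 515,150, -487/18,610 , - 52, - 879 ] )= [-879, - 515, - 240, - 52, - 487/18, 47, 199/4, 150,385, 610] 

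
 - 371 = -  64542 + 64171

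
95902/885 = 95902/885 = 108.36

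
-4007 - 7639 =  - 11646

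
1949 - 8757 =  - 6808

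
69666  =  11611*6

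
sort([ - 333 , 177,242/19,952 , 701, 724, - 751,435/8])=[ - 751,  -  333,242/19, 435/8,177, 701,724,952 ]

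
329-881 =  - 552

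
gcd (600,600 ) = 600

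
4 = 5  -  1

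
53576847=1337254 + 52239593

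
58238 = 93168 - 34930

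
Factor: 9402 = 2^1 * 3^1*1567^1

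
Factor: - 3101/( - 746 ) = 2^( - 1)*7^1*373^( - 1 )*443^1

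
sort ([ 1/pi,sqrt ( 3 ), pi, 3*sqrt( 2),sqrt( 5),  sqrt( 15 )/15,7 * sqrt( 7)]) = [sqrt( 15)/15,1/pi,sqrt(  3 ),sqrt( 5 ), pi, 3*sqrt(2),7*sqrt( 7)]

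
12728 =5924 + 6804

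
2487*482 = 1198734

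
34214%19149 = 15065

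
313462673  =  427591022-114128349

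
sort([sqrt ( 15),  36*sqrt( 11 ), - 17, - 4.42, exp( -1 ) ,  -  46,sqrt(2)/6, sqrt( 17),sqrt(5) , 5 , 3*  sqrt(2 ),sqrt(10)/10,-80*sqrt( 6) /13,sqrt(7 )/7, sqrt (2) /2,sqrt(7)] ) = [ - 46 ,-17 ,-80*sqrt(6 )/13, - 4.42 , sqrt(2)/6, sqrt( 10) /10 , exp(-1),sqrt( 7 ) /7,sqrt(2) /2 , sqrt ( 5) , sqrt(7),sqrt(15), sqrt( 17),3 * sqrt( 2) , 5,36*sqrt( 11) ]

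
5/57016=5/57016= 0.00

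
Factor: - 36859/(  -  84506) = 2^ ( - 1)*41^1*47^ ( - 1) = 41/94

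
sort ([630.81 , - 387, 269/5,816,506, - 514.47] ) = [ - 514.47, - 387, 269/5,506,630.81 , 816]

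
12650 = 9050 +3600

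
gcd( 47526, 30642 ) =6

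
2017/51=2017/51 = 39.55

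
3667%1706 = 255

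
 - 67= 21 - 88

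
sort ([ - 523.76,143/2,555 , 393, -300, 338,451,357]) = [-523.76, - 300, 143/2,338,357,393, 451, 555 ] 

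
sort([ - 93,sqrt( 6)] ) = [-93, sqrt ( 6)]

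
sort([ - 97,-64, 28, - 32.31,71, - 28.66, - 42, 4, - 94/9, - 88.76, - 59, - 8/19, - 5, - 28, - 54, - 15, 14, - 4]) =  [ - 97,  -  88.76, - 64, - 59, - 54,-42, - 32.31, - 28.66, - 28, - 15, - 94/9, - 5, - 4, - 8/19,4,14, 28, 71 ] 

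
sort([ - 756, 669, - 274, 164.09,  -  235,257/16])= [  -  756, -274, - 235, 257/16,164.09, 669]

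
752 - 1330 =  - 578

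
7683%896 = 515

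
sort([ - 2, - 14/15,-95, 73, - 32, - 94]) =[ - 95, - 94, - 32, - 2, - 14/15,73]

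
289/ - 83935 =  - 1  +  83646/83935 = - 0.00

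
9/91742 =9/91742  =  0.00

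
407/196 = 2 + 15/196  =  2.08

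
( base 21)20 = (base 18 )26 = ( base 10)42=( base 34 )18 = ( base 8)52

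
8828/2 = 4414 = 4414.00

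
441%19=4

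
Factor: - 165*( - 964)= 159060 = 2^2*3^1*5^1*11^1 * 241^1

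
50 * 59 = 2950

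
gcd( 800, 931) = 1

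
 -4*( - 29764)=119056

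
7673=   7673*1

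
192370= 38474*5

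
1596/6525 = 532/2175=0.24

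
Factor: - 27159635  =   - 5^1*293^1 * 18539^1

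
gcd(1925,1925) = 1925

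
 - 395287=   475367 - 870654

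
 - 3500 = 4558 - 8058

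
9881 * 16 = 158096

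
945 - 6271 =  - 5326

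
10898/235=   10898/235 = 46.37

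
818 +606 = 1424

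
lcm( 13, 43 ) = 559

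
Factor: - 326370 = - 2^1*3^1 * 5^1*11^1* 23^1* 43^1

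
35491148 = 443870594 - 408379446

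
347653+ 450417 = 798070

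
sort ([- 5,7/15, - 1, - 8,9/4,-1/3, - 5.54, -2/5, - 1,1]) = [ - 8, - 5.54, - 5, - 1  ,-1, - 2/5 ,-1/3, 7/15, 1,9/4 ]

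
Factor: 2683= 2683^1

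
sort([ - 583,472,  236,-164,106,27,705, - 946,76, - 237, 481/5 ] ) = [ - 946, - 583,- 237, - 164, 27,76, 481/5,106,236, 472,705] 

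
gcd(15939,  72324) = 63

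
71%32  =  7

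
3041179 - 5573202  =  -2532023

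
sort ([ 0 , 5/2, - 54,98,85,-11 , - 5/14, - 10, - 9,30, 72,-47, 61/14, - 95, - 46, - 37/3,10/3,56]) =[ - 95, -54, - 47, - 46, - 37/3, - 11,  -  10, - 9 , - 5/14,0, 5/2, 10/3,61/14, 30, 56, 72,85, 98]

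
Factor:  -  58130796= -2^2*3^1*4844233^1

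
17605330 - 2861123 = 14744207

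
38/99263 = 38/99263 = 0.00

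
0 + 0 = 0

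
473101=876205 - 403104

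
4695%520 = 15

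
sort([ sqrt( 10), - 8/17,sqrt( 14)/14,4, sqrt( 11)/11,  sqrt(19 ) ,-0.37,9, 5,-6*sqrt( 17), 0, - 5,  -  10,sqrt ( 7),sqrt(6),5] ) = [ - 6*sqrt( 17), - 10, -5 , - 8/17,-0.37, 0, sqrt ( 14)/14,sqrt( 11) /11,sqrt( 6),sqrt( 7) , sqrt(10 ),4,sqrt( 19 ), 5, 5 , 9] 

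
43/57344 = 43/57344 = 0.00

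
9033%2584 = 1281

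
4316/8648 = 1079/2162= 0.50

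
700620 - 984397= - 283777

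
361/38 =19/2 =9.50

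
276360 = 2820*98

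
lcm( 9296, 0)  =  0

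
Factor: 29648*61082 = 2^5*7^1*17^1*109^1*4363^1= 1810959136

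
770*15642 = 12044340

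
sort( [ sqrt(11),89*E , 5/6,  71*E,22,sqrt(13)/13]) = [sqrt(13 ) /13, 5/6, sqrt( 11 ), 22,71*E,  89 * E]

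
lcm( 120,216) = 1080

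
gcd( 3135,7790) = 95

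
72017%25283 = 21451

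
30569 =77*397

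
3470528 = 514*6752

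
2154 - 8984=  -6830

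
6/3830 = 3/1915 = 0.00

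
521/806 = 521/806 = 0.65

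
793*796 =631228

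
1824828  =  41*44508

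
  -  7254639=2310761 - 9565400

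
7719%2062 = 1533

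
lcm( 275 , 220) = 1100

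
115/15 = 23/3 = 7.67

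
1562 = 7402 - 5840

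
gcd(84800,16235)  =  5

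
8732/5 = 1746 + 2/5= 1746.40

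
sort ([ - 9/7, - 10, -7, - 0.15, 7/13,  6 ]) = [ - 10, - 7, - 9/7 , - 0.15, 7/13, 6 ] 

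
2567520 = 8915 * 288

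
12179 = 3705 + 8474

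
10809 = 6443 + 4366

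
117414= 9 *13046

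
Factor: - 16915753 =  - 16915753^1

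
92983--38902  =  131885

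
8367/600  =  13+ 189/200  =  13.95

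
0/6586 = 0  =  0.00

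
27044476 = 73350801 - 46306325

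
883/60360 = 883/60360 = 0.01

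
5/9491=5/9491 = 0.00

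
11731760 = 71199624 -59467864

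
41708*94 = 3920552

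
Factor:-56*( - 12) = 2^5*3^1*7^1 = 672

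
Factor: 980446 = 2^1*490223^1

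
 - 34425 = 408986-443411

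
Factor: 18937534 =2^1 * 7^1*11^1 * 122971^1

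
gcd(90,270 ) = 90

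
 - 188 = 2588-2776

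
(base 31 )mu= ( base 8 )1310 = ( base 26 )11A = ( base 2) 1011001000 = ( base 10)712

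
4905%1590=135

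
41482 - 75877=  - 34395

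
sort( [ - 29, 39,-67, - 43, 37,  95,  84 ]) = [ - 67, - 43, - 29,37, 39,84, 95] 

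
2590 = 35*74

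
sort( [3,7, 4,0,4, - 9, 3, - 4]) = [-9, -4,0, 3, 3,4, 4,7] 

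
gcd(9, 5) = 1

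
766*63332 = 48512312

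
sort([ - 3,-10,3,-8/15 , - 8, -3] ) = [-10 , - 8, - 3, - 3, -8/15,  3] 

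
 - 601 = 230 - 831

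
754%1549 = 754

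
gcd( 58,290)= 58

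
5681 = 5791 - 110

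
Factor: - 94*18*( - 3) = 2^2*3^3*47^1 = 5076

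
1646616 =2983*552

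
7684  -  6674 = 1010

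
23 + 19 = 42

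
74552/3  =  24850+2/3 = 24850.67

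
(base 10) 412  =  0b110011100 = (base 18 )14G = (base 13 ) 259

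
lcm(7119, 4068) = 28476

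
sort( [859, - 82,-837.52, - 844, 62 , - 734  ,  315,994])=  [-844, - 837.52, - 734,-82  ,  62, 315,859,994]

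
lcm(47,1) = 47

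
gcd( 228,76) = 76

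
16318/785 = 20 + 618/785 = 20.79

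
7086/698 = 10 + 53/349 = 10.15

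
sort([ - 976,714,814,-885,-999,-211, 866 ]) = [-999, - 976, - 885, - 211,714, 814,866 ]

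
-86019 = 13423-99442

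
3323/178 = 3323/178=18.67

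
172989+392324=565313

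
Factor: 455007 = 3^1 * 7^1*47^1*461^1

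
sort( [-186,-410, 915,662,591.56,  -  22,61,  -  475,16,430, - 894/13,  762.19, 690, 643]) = [  -  475,-410,-186, - 894/13, - 22, 16,61, 430,591.56, 643, 662, 690, 762.19, 915] 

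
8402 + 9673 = 18075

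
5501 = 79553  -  74052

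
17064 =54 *316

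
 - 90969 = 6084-97053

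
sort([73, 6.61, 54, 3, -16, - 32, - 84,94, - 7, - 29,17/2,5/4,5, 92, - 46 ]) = [ - 84, - 46, - 32  , - 29, - 16,  -  7,5/4,3,5, 6.61,  17/2, 54, 73, 92,94]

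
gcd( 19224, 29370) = 534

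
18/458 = 9/229 = 0.04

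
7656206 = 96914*79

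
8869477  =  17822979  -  8953502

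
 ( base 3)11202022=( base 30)3PE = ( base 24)608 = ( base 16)D88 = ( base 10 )3464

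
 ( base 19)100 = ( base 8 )551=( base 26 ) dn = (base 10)361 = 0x169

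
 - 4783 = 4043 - 8826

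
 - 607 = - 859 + 252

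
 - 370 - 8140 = - 8510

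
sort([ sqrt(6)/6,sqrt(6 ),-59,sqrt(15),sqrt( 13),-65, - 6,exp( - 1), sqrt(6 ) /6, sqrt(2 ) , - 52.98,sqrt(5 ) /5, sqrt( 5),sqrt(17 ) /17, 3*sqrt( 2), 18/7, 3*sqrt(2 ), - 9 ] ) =[-65,- 59 ,-52.98, - 9, - 6, sqrt( 17)/17, exp( - 1), sqrt(6 )/6,sqrt(6)/6 , sqrt(5) /5, sqrt( 2),sqrt( 5),sqrt( 6 ),18/7, sqrt(13) , sqrt(15 ),3*sqrt (2),3*  sqrt ( 2 )]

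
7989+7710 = 15699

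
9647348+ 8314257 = 17961605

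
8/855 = 8/855= 0.01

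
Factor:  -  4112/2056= - 2^1 = -2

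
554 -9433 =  - 8879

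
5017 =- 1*(-5017)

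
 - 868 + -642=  - 1510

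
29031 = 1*29031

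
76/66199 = 76/66199 =0.00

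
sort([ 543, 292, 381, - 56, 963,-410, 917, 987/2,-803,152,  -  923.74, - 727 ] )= [ - 923.74, - 803,-727,  -  410, - 56, 152,292, 381, 987/2,543,917, 963 ] 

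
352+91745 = 92097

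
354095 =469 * 755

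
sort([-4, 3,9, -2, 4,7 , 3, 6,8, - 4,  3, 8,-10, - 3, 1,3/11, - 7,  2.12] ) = [ - 10, - 7 ,  -  4, - 4,-3, - 2, 3/11,1,  2.12, 3,3,  3,4, 6,7, 8, 8, 9]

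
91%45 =1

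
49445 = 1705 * 29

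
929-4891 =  - 3962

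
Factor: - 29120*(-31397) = 914280640 = 2^6 * 5^1*7^1* 13^1*31397^1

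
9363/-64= - 9363/64=- 146.30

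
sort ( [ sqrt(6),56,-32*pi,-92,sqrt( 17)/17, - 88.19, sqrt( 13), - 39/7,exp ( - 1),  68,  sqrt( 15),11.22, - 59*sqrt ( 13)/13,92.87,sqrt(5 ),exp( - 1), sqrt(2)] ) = [-32 * pi,- 92, - 88.19, - 59 * sqrt(13)/13, - 39/7, sqrt( 17)/17,exp ( - 1),exp(-1) , sqrt ( 2),sqrt(5),sqrt(6),sqrt (13),sqrt(15 ),11.22, 56,  68,92.87] 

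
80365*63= 5062995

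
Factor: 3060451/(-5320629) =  - 3^(-2)*591181^ ( - 1)*3060451^1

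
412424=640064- 227640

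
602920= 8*75365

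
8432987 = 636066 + 7796921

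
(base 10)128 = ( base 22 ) 5i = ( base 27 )4k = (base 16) 80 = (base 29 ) 4c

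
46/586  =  23/293 = 0.08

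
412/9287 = 412/9287 = 0.04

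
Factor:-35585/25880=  - 2^( - 3 )*11^1 = -11/8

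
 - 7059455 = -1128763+-5930692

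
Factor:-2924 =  - 2^2*17^1*43^1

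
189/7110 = 21/790  =  0.03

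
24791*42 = 1041222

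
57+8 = 65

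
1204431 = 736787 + 467644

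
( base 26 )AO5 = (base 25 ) bke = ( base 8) 16335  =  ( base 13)3495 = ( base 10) 7389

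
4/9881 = 4/9881 = 0.00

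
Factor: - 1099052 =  - 2^2*59^1*4657^1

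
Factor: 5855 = 5^1*1171^1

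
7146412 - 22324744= - 15178332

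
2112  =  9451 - 7339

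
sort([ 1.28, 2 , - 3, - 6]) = [ - 6,  -  3,1.28, 2]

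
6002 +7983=13985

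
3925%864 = 469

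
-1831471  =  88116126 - 89947597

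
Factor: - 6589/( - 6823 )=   11^1*599^1* 6823^(  -  1)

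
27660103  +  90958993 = 118619096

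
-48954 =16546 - 65500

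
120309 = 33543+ 86766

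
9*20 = 180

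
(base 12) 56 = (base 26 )2E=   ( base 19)39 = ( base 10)66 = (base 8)102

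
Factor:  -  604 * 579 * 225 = -78686100=-  2^2*3^3*5^2* 151^1* 193^1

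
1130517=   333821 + 796696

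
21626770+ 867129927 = 888756697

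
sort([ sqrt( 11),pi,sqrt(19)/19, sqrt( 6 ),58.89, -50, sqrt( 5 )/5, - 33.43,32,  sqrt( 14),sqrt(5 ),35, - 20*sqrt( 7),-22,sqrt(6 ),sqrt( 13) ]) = [-20*sqrt( 7 ), - 50,-33.43, - 22,sqrt( 19 ) /19,sqrt( 5)/5,sqrt(5 ),  sqrt( 6),  sqrt( 6 ), pi, sqrt(11 ) , sqrt(13 ), sqrt( 14), 32,35,58.89]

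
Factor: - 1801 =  - 1801^1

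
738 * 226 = 166788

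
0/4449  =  0   =  0.00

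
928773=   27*34399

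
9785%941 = 375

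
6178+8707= 14885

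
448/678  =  224/339 = 0.66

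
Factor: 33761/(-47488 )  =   - 91/128=- 2^( - 7) * 7^1*13^1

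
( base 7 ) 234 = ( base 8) 173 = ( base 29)47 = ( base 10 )123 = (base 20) 63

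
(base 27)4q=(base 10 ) 134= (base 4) 2012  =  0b10000110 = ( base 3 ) 11222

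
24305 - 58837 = - 34532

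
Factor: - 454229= - 454229^1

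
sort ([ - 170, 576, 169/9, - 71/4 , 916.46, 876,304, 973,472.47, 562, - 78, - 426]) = [ - 426, - 170, - 78, - 71/4, 169/9, 304,472.47 , 562,  576, 876, 916.46, 973 ]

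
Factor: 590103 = 3^2 * 173^1*379^1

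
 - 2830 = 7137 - 9967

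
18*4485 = 80730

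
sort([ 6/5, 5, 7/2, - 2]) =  [-2, 6/5, 7/2, 5 ]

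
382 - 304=78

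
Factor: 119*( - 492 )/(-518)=4182/37 = 2^1*3^1*17^1*37^(-1) * 41^1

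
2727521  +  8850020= 11577541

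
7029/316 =22 + 77/316 = 22.24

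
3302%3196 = 106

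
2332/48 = 583/12 = 48.58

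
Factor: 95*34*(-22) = - 71060 = - 2^2 * 5^1*11^1 * 17^1*19^1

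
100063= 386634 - 286571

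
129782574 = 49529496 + 80253078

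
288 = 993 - 705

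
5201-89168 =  - 83967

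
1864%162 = 82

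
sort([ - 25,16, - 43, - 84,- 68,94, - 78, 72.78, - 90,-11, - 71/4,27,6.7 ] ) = [ - 90, - 84, - 78, - 68, - 43, - 25, - 71/4 , - 11,6.7, 16,  27,72.78,94]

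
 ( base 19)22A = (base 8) 1402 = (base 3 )1001112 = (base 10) 770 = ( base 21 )1FE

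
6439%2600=1239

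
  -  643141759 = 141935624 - 785077383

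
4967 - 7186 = - 2219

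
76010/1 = 76010 = 76010.00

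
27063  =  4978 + 22085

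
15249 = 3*5083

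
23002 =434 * 53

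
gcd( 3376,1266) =422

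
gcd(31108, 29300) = 4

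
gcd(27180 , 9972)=36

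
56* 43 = 2408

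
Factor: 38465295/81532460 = 7693059/16306492 =2^( -2 )*3^1*11^2*37^( -1)*239^(- 1)*461^(  -  1 )*21193^1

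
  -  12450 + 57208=44758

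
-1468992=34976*(-42)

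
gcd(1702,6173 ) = 1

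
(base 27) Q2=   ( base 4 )23000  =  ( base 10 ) 704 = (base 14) 384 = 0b1011000000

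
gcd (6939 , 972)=27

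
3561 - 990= 2571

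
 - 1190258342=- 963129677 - 227128665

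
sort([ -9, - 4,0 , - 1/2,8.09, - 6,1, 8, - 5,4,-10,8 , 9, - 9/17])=[-10, - 9, - 6,  -  5,-4, - 9/17, - 1/2 , 0 , 1,4, 8,8,  8.09, 9 ] 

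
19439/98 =2777/14 = 198.36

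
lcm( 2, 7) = 14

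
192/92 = 2 + 2/23  =  2.09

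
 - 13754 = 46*( - 299)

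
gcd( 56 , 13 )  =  1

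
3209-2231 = 978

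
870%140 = 30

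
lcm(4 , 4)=4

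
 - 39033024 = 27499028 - 66532052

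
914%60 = 14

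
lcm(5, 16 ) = 80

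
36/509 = 36/509 = 0.07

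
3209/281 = 3209/281=11.42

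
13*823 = 10699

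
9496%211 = 1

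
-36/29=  - 2 + 22/29 = - 1.24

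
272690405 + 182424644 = 455115049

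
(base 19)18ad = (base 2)10011011011110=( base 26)eii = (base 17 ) 2075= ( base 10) 9950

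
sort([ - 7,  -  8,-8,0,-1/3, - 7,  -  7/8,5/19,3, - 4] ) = [-8 , - 8, - 7 , - 7, - 4,-7/8,-1/3,0,  5/19,3] 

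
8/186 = 4/93 = 0.04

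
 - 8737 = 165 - 8902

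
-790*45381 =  - 35850990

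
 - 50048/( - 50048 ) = 1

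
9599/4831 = 1 + 4768/4831 = 1.99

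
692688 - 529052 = 163636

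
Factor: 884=2^2*13^1*17^1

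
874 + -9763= - 8889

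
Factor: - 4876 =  - 2^2*23^1*53^1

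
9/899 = 9/899 = 0.01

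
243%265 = 243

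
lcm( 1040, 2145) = 34320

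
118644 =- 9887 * ( - 12 ) 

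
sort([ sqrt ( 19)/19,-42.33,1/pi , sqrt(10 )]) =[-42.33,sqrt(19 ) /19,1/pi, sqrt(10)]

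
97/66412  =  97/66412 = 0.00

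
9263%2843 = 734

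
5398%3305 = 2093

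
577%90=37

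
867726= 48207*18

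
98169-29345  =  68824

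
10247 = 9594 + 653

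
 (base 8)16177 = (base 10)7295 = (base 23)DI4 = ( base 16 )1C7F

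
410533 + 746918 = 1157451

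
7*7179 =50253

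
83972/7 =11996 = 11996.00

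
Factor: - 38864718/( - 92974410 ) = 2159151/5165245 = 3^1 * 5^( - 1)*19^(-1)*54371^(-1) * 719717^1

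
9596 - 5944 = 3652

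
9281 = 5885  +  3396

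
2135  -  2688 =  - 553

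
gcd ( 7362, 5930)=2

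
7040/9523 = 7040/9523 = 0.74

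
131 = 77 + 54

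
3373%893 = 694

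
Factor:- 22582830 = -2^1*3^1*5^1 *19^1*39619^1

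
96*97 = 9312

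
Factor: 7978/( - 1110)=-3^( - 1)*5^ (-1)*37^ ( - 1 )*3989^1 = -3989/555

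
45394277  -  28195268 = 17199009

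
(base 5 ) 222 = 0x3e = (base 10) 62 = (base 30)22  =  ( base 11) 57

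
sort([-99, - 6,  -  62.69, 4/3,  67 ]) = [-99, - 62.69,-6, 4/3,67] 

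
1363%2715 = 1363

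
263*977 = 256951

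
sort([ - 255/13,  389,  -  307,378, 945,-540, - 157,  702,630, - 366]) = [ - 540, - 366,-307, - 157, - 255/13,  378,389,630,702,945 ] 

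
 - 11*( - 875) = 9625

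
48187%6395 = 3422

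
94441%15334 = 2437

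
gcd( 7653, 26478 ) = 3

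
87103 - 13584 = 73519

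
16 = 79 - 63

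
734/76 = 367/38 =9.66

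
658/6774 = 329/3387 =0.10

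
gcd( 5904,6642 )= 738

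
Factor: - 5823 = - 3^2*647^1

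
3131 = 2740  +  391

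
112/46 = 2 +10/23 = 2.43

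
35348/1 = 35348 = 35348.00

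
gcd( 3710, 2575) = 5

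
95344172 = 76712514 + 18631658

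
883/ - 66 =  - 883/66 = - 13.38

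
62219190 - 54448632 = 7770558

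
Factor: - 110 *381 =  - 2^1*3^1 * 5^1* 11^1*127^1 = - 41910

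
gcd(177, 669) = 3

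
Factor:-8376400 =  -  2^4*5^2 *43^1*487^1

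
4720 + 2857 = 7577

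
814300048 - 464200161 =350099887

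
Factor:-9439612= -2^2*7^1*13^1*25933^1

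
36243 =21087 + 15156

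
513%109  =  77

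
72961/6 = 12160+1/6= 12160.17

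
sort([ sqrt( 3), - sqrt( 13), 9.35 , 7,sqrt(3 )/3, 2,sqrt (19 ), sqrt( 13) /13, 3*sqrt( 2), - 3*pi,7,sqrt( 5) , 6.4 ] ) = [ - 3*pi, - sqrt( 13), sqrt ( 13)/13,sqrt( 3)/3,sqrt( 3), 2,sqrt( 5 ) , 3*sqrt( 2 ) , sqrt( 19 ),6.4, 7 , 7, 9.35 ]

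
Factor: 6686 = 2^1*3343^1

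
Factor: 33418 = 2^1*7^2*11^1*31^1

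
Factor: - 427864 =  - 2^3 * 79^1*677^1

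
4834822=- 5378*( - 899 ) 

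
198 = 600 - 402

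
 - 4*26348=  - 105392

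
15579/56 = 278 + 11/56  =  278.20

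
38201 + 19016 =57217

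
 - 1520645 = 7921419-9442064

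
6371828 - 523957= 5847871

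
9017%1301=1211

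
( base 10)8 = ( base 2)1000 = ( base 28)8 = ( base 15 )8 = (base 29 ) 8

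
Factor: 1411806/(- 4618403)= - 2^1*3^1*11^1*21391^1 * 4618403^( - 1)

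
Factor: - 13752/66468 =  - 6/29 =-2^1*3^1*29^( - 1 ) 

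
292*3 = 876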